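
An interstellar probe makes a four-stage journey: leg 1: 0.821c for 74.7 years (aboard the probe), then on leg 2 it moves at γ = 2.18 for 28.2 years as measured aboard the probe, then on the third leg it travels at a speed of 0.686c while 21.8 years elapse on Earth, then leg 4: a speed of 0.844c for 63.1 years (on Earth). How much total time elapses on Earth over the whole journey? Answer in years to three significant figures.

Leg 1: γ = 1/√(1 − 0.821²) = 1/√0.3260 = 1.752; Δt_1 = 1.752 × 74.7 = 130.8 years.
Leg 2: γ = 2.18; Δt_2 = 2.180 × 28.2 = 61.48 years.
Leg 3: 21.8 years is already measured on Earth.
Leg 4: 63.1 years is already measured on Earth.
Total: 130.8 + 61.48 + 21.80 + 63.10 years.

Δt = 277 years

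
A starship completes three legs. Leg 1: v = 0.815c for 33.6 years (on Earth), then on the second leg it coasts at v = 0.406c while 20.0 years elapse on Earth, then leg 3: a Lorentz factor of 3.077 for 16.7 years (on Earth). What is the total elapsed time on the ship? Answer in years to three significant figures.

τ = 43.2 years

Leg 1: γ = 1/√(1 − 0.815²) = 1/√0.3358 = 1.726; τ_1 = 33.6/1.726 = 19.47 years.
Leg 2: γ = 1/√(1 − 0.406²) = 1/√0.8352 = 1.094; τ_2 = 20.0/1.094 = 18.28 years.
Leg 3: γ = 3.077; τ_3 = 16.7/3.077 = 5.427 years.
Total: 19.47 + 18.28 + 5.427 years.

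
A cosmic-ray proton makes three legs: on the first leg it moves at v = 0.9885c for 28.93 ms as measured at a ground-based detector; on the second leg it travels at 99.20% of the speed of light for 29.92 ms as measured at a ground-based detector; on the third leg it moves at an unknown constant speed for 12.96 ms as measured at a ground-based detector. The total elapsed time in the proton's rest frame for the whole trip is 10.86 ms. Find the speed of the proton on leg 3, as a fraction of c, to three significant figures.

β = 0.978

Leg 1: γ = 1/√(1 − 0.9885²) = 1/√0.02287 = 6.613; τ_1 = 28.93/6.613 = 4.375 ms.
Leg 2: β = 0.9920; γ = 1/√(1 − 0.9920²) = 1/√0.01594 = 7.922; τ_2 = 29.92/7.922 = 3.777 ms.
Leg 3: speed unknown; τ_3 = 12.96/γ_3.
Total proper time: 4.375 + 3.777 + τ_3 = 10.86, so τ_3 = 10.86 − 8.152 = 2.708 ms.
γ_3 = 12.96/2.708 = 4.786; β = √(1 − 1/γ²) = √0.9563.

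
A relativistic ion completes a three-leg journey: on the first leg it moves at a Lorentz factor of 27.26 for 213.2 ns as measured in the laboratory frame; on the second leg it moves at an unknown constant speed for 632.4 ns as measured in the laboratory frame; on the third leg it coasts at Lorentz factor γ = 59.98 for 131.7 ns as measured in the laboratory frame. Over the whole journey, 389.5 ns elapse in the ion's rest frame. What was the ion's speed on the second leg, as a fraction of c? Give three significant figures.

β = 0.800

Leg 1: γ = 27.26; τ_1 = 213.2/27.26 = 7.821 ns.
Leg 2: speed unknown; τ_2 = 632.4/γ_2.
Leg 3: γ = 59.98; τ_3 = 131.7/59.98 = 2.196 ns.
Total proper time: 7.821 + τ_2 + 2.196 = 389.5, so τ_2 = 389.5 − 10.02 = 379.5 ns.
γ_2 = 632.4/379.5 = 1.666; β = √(1 − 1/γ²) = √0.6399.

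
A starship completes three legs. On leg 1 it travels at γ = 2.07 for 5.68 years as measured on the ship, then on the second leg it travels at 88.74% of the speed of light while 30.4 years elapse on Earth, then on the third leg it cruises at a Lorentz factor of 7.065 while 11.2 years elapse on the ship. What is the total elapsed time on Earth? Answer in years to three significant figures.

Δt = 121 years

Leg 1: γ = 2.07; Δt_1 = 2.070 × 5.68 = 11.76 years.
Leg 2: 30.4 years is already measured on Earth.
Leg 3: γ = 7.065; Δt_3 = 7.065 × 11.2 = 79.13 years.
Total: 11.76 + 30.40 + 79.13 years.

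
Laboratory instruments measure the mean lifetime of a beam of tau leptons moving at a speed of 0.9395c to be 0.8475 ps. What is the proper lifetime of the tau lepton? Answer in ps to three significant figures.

τ₀ = 0.290 ps

γ = 1/√(1 − 0.9395²) = 1/√0.1173 = 2.919
The lab-frame lifetime is the dilated interval; the proper lifetime is τ₀ = Δt/γ = 0.8475/2.919 ps.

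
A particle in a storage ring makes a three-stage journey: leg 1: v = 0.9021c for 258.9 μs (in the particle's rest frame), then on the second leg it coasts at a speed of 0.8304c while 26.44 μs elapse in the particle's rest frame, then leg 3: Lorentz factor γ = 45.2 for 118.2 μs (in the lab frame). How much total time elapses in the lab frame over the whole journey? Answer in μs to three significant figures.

Leg 1: γ = 1/√(1 − 0.9021²) = 1/√0.1862 = 2.317; Δt_1 = 2.317 × 258.9 = 600.0 μs.
Leg 2: γ = 1/√(1 − 0.8304²) = 1/√0.3104 = 1.795; Δt_2 = 1.795 × 26.44 = 47.45 μs.
Leg 3: 118.2 μs is already measured in the lab frame.
Total: 600.0 + 47.45 + 118.2 μs.

Δt = 766 μs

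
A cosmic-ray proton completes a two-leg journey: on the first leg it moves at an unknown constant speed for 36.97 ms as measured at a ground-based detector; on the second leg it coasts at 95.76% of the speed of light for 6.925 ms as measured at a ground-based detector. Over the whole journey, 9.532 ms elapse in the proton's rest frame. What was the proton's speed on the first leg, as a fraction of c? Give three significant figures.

Leg 1: speed unknown; τ_1 = 36.97/γ_1.
Leg 2: β = 0.9576; γ = 1/√(1 − 0.9576²) = 1/√0.08300 = 3.471; τ_2 = 6.925/3.471 = 1.995 ms.
Total proper time: τ_1 + 1.995 = 9.532, so τ_1 = 9.532 − 1.995 = 7.537 ms.
γ_1 = 36.97/7.537 = 4.905; β = √(1 − 1/γ²) = √0.9584.

β = 0.979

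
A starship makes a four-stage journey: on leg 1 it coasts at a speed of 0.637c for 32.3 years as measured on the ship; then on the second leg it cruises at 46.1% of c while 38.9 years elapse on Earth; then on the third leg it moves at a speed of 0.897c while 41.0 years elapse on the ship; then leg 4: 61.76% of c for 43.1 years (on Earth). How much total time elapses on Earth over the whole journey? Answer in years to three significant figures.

Leg 1: γ = 1/√(1 − 0.637²) = 1/√0.5942 = 1.297; Δt_1 = 1.297 × 32.3 = 41.90 years.
Leg 2: 38.9 years is already measured on Earth.
Leg 3: γ = 1/√(1 − 0.897²) = 1/√0.1954 = 2.262; Δt_3 = 2.262 × 41.0 = 92.75 years.
Leg 4: 43.1 years is already measured on Earth.
Total: 41.90 + 38.90 + 92.75 + 43.10 years.

Δt = 217 years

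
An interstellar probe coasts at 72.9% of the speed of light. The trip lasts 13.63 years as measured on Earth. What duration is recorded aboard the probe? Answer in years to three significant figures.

τ = 9.33 years

β = 0.729; γ = 1/√(1 − 0.729²) = 1/√0.4686 = 1.461
The interval measured on Earth is the dilated one; the clock aboard the probe measures the proper time τ = Δt/γ = 13.63/1.461 years.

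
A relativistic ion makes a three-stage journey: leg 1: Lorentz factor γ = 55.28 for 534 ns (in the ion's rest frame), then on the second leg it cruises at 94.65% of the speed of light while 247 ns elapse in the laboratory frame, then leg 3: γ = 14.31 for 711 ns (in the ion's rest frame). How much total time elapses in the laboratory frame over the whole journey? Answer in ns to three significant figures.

Leg 1: γ = 55.28; Δt_1 = 55.28 × 534 = 2.952×10⁴ ns.
Leg 2: 247 ns is already measured in the laboratory frame.
Leg 3: γ = 14.31; Δt_3 = 14.31 × 711 = 1.017×10⁴ ns.
Total: 2.952×10⁴ + 247.0 + 1.017×10⁴ ns.

Δt = 3.99×10⁴ ns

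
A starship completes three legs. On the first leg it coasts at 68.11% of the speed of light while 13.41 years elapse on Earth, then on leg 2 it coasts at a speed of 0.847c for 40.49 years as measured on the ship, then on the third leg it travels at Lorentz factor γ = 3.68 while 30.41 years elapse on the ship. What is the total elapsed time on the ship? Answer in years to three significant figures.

Leg 1: β = 0.6811; γ = 1/√(1 − 0.6811²) = 1/√0.5361 = 1.366; τ_1 = 13.41/1.366 = 9.819 years.
Leg 2: 40.49 years is already measured on the ship.
Leg 3: 30.41 years is already measured on the ship.
Total: 9.819 + 40.49 + 30.41 years.

τ = 80.7 years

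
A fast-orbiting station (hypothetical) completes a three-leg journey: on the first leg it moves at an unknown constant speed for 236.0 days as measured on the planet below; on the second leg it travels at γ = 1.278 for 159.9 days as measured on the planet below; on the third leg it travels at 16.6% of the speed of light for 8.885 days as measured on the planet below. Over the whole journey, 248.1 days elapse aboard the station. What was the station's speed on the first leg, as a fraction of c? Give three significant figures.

Leg 1: speed unknown; τ_1 = 236.0/γ_1.
Leg 2: γ = 1.278; τ_2 = 159.9/1.278 = 125.1 days.
Leg 3: β = 0.166; γ = 1/√(1 − 0.166²) = 1/√0.9724 = 1.014; τ_3 = 8.885/1.014 = 8.762 days.
Total proper time: τ_1 + 125.1 + 8.762 = 248.1, so τ_1 = 248.1 − 133.9 = 114.2 days.
γ_1 = 236.0/114.2 = 2.066; β = √(1 − 1/γ²) = √0.7658.

β = 0.875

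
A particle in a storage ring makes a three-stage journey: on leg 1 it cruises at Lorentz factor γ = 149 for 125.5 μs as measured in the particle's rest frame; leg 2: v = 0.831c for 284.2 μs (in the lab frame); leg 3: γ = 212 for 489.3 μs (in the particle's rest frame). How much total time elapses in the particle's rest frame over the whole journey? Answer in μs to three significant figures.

Leg 1: 125.5 μs is already measured in the particle's rest frame.
Leg 2: γ = 1/√(1 − 0.831²) = 1/√0.3094 = 1.798; τ_2 = 284.2/1.798 = 158.1 μs.
Leg 3: 489.3 μs is already measured in the particle's rest frame.
Total: 125.5 + 158.1 + 489.3 μs.

τ = 773 μs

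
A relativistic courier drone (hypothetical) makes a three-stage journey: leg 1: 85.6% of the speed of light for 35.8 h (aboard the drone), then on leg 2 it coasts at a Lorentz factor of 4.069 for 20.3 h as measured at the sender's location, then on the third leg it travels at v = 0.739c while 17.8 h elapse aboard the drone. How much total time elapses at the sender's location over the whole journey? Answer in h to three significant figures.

Δt = 116 h

Leg 1: β = 0.856; γ = 1/√(1 − 0.856²) = 1/√0.2673 = 1.934; Δt_1 = 1.934 × 35.8 = 69.25 h.
Leg 2: 20.3 h is already measured at the sender's location.
Leg 3: γ = 1/√(1 − 0.739²) = 1/√0.4539 = 1.484; Δt_3 = 1.484 × 17.8 = 26.42 h.
Total: 69.25 + 20.30 + 26.42 h.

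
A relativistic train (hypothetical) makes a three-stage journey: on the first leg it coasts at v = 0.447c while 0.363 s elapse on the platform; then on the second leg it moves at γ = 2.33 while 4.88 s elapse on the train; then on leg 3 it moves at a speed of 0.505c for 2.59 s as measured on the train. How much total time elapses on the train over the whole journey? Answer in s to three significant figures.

τ = 7.79 s

Leg 1: γ = 1/√(1 − 0.447²) = 1/√0.8002 = 1.118; τ_1 = 0.363/1.118 = 0.3247 s.
Leg 2: 4.88 s is already measured on the train.
Leg 3: 2.59 s is already measured on the train.
Total: 0.3247 + 4.880 + 2.590 s.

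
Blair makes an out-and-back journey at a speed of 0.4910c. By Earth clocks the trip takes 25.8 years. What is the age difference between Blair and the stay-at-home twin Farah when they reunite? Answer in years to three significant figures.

Δt − τ = 3.32 years

γ = 1/√(1 − 0.4910²) = 1/√0.7589 = 1.148
Blair's elapsed proper time: τ = 25.8/1.148 = 22.48 years.
Age gap = Δt − τ = 25.8 − 22.48 years.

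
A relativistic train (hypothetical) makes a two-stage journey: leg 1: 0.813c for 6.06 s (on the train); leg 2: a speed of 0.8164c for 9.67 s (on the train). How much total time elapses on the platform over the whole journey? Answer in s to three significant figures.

Δt = 27.2 s

Leg 1: γ = 1/√(1 − 0.813²) = 1/√0.3390 = 1.717; Δt_1 = 1.717 × 6.06 = 10.41 s.
Leg 2: γ = 1/√(1 − 0.8164²) = 1/√0.3335 = 1.732; Δt_2 = 1.732 × 9.67 = 16.74 s.
Total: 10.41 + 16.74 s.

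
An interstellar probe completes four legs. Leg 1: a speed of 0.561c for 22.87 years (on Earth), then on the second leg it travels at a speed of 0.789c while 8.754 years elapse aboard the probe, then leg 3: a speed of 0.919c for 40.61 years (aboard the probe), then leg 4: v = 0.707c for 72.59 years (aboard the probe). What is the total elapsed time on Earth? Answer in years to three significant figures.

Δt = 243 years

Leg 1: 22.87 years is already measured on Earth.
Leg 2: γ = 1/√(1 − 0.789²) = 1/√0.3775 = 1.628; Δt_2 = 1.628 × 8.754 = 14.25 years.
Leg 3: γ = 1/√(1 − 0.919²) = 1/√0.1554 = 2.536; Δt_3 = 2.536 × 40.61 = 103.0 years.
Leg 4: γ = 1/√(1 − 0.707²) = 1/√0.5002 = 1.414; Δt_4 = 1.414 × 72.59 = 102.6 years.
Total: 22.87 + 14.25 + 103.0 + 102.6 years.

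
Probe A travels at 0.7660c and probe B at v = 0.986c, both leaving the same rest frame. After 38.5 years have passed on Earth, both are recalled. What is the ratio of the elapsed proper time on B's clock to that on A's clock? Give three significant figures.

τ_B/τ_A = 0.259

A: γ = 1/√(1 − 0.7660²) = 1/√0.4132 = 1.556. B: γ = 1/√(1 − 0.986²) = 1/√0.02780 = 5.997.
τ_A/τ_B = γ_B/γ_A = 5.997/1.556 = 3.855, so τ_B/τ_A = 0.2594.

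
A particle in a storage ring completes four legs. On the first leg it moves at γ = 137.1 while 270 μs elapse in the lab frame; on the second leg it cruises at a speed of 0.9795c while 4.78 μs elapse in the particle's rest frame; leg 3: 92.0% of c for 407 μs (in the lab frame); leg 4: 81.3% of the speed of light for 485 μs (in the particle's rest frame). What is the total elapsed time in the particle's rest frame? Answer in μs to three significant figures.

τ = 651 μs

Leg 1: γ = 137.1; τ_1 = 270/137.1 = 1.969 μs.
Leg 2: 4.78 μs is already measured in the particle's rest frame.
Leg 3: β = 0.920; γ = 1/√(1 − 0.920²) = 1/√0.1536 = 2.552; τ_3 = 407/2.552 = 159.5 μs.
Leg 4: 485 μs is already measured in the particle's rest frame.
Total: 1.969 + 4.780 + 159.5 + 485.0 μs.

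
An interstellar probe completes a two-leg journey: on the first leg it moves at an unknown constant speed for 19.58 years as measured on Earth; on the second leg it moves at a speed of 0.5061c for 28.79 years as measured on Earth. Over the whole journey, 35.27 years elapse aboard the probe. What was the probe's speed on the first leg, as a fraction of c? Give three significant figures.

β = 0.846

Leg 1: speed unknown; τ_1 = 19.58/γ_1.
Leg 2: γ = 1/√(1 − 0.5061²) = 1/√0.7439 = 1.159; τ_2 = 28.79/1.159 = 24.83 years.
Total proper time: τ_1 + 24.83 = 35.27, so τ_1 = 35.27 − 24.83 = 10.44 years.
γ_1 = 19.58/10.44 = 1.876; β = √(1 − 1/γ²) = √0.7157.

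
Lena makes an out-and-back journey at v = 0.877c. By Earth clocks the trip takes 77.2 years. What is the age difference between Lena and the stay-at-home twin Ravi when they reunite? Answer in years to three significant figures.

Δt − τ = 40.1 years

γ = 1/√(1 − 0.877²) = 1/√0.2309 = 2.081
Lena's elapsed proper time: τ = 77.2/2.081 = 37.09 years.
Age gap = Δt − τ = 77.2 − 37.09 years.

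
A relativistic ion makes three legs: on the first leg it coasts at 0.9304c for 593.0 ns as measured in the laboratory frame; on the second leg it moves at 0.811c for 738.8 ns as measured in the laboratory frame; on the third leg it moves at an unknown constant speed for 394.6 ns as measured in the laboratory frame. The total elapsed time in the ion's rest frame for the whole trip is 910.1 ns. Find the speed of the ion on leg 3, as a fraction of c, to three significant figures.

Leg 1: γ = 1/√(1 − 0.9304²) = 1/√0.1344 = 2.728; τ_1 = 593.0/2.728 = 217.4 ns.
Leg 2: γ = 1/√(1 − 0.811²) = 1/√0.3423 = 1.709; τ_2 = 738.8/1.709 = 432.2 ns.
Leg 3: speed unknown; τ_3 = 394.6/γ_3.
Total proper time: 217.4 + 432.2 + τ_3 = 910.1, so τ_3 = 910.1 − 649.6 = 260.5 ns.
γ_3 = 394.6/260.5 = 1.515; β = √(1 − 1/γ²) = √0.5642.

β = 0.751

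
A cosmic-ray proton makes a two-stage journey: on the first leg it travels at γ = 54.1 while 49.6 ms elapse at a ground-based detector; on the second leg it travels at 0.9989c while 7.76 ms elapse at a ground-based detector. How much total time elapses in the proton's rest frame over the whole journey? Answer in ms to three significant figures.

τ = 1.28 ms

Leg 1: γ = 54.1; τ_1 = 49.6/54.10 = 0.9168 ms.
Leg 2: γ = 1/√(1 − 0.9989²) = 1/√0.002199 = 21.33; τ_2 = 7.76/21.33 = 0.3639 ms.
Total: 0.9168 + 0.3639 ms.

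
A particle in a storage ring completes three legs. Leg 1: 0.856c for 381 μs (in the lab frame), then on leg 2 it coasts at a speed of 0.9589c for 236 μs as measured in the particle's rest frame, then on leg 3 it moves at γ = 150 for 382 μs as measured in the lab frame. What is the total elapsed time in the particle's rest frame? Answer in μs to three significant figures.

τ = 436 μs

Leg 1: γ = 1/√(1 − 0.856²) = 1/√0.2673 = 1.934; τ_1 = 381/1.934 = 197.0 μs.
Leg 2: 236 μs is already measured in the particle's rest frame.
Leg 3: γ = 150; τ_3 = 382/150.0 = 2.547 μs.
Total: 197.0 + 236.0 + 2.547 μs.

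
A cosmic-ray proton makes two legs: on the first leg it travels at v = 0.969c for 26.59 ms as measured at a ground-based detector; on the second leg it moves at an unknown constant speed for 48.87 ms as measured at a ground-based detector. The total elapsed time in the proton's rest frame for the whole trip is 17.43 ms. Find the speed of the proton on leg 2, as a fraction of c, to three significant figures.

Leg 1: γ = 1/√(1 − 0.969²) = 1/√0.06104 = 4.048; τ_1 = 26.59/4.048 = 6.569 ms.
Leg 2: speed unknown; τ_2 = 48.87/γ_2.
Total proper time: 6.569 + τ_2 = 17.43, so τ_2 = 17.43 − 6.569 = 10.86 ms.
γ_2 = 48.87/10.86 = 4.500; β = √(1 − 1/γ²) = √0.9506.

β = 0.975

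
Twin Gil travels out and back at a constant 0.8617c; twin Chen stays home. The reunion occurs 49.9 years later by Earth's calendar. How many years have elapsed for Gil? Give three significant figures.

τ = 25.3 years

γ = 1/√(1 − 0.8617²) = 1/√0.2575 = 1.971
Gil's clock measures proper time along the trip: τ = Δt/γ = 49.9/1.971 years.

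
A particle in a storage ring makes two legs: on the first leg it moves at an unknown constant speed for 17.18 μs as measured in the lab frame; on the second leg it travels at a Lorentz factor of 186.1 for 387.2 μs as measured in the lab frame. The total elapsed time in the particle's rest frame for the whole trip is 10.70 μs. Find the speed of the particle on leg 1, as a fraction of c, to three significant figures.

β = 0.865

Leg 1: speed unknown; τ_1 = 17.18/γ_1.
Leg 2: γ = 186.1; τ_2 = 387.2/186.1 = 2.081 μs.
Total proper time: τ_1 + 2.081 = 10.70, so τ_1 = 10.70 − 2.081 = 8.619 μs.
γ_1 = 17.18/8.619 = 1.993; β = √(1 − 1/γ²) = √0.7483.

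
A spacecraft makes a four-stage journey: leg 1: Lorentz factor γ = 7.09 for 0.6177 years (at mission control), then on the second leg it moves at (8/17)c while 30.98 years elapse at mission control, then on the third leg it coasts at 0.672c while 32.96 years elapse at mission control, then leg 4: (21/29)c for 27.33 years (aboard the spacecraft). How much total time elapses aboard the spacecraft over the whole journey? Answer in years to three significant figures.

τ = 79.2 years

Leg 1: γ = 7.09; τ_1 = 0.6177/7.090 = 0.08712 years.
Leg 2: γ = 1/√(1 − (8/17)²) = 17/15 ≈ 1.133; τ_2 = 30.98/1.133 = 27.34 years.
Leg 3: γ = 1/√(1 − 0.672²) = 1/√0.5484 = 1.350; τ_3 = 32.96/1.350 = 24.41 years.
Leg 4: 27.33 years is already measured aboard the spacecraft.
Total: 0.08712 + 27.34 + 24.41 + 27.33 years.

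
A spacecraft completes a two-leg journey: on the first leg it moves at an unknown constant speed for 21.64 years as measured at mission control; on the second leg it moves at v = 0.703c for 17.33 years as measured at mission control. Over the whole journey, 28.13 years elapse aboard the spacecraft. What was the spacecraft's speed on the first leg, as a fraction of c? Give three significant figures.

β = 0.683

Leg 1: speed unknown; τ_1 = 21.64/γ_1.
Leg 2: γ = 1/√(1 − 0.703²) = 1/√0.5058 = 1.406; τ_2 = 17.33/1.406 = 12.32 years.
Total proper time: τ_1 + 12.32 = 28.13, so τ_1 = 28.13 − 12.32 = 15.81 years.
γ_1 = 21.64/15.81 = 1.369; β = √(1 − 1/γ²) = √0.4666.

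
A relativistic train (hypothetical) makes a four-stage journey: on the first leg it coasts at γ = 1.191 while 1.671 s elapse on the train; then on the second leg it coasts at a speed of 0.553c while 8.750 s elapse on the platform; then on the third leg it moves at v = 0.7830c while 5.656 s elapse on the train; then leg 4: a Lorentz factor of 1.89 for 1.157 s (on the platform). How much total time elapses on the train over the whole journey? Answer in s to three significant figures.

τ = 15.2 s

Leg 1: 1.671 s is already measured on the train.
Leg 2: γ = 1/√(1 − 0.553²) = 1/√0.6942 = 1.200; τ_2 = 8.750/1.200 = 7.290 s.
Leg 3: 5.656 s is already measured on the train.
Leg 4: γ = 1.89; τ_4 = 1.157/1.890 = 0.6122 s.
Total: 1.671 + 7.290 + 5.656 + 0.6122 s.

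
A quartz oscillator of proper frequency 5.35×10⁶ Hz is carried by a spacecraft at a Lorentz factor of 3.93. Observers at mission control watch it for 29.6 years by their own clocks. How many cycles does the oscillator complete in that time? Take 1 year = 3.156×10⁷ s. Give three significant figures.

N = 1.27×10¹⁵

γ = 3.93
During 29.6 years of lab time, the oscillator's proper time advances by τ = Δt/γ = 29.6/3.930 = 7.532 years = 2.377×10⁸ s.
N = f × τ = 5.35×10⁶ × 2.377×10⁸ = 1.272×10¹⁵.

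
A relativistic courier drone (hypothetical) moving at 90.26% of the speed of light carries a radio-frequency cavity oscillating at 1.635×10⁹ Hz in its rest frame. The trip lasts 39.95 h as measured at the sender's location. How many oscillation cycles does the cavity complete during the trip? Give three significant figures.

N = 1.01×10¹⁴

β = 0.9026; γ = 1/√(1 − 0.9026²) = 1/√0.1853 = 2.323
The oscillator's own cycle count is N = f × τ where τ is the proper time aboard the drone. τ = Δt/γ = 39.95/2.323 = 17.20 h = 6.191×10⁴ s.
N = 1.635×10⁹ × 6.191×10⁴ = 1.012×10¹⁴.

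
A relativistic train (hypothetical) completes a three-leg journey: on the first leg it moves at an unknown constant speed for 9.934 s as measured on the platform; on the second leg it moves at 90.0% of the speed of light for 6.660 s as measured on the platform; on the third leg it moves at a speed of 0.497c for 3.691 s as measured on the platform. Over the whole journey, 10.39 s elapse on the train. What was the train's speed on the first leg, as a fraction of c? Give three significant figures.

Leg 1: speed unknown; τ_1 = 9.934/γ_1.
Leg 2: β = 0.900; γ = 1/√(1 − 0.900²) = 1/√0.1900 = 2.294; τ_2 = 6.660/2.294 = 2.903 s.
Leg 3: γ = 1/√(1 − 0.497²) = 1/√0.7530 = 1.152; τ_3 = 3.691/1.152 = 3.203 s.
Total proper time: τ_1 + 2.903 + 3.203 = 10.39, so τ_1 = 10.39 − 6.106 = 4.284 s.
γ_1 = 9.934/4.284 = 2.319; β = √(1 − 1/γ²) = √0.8140.

β = 0.902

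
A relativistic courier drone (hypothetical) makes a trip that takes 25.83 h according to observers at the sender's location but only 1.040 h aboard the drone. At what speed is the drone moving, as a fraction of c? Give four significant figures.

β = 0.9992

The proper time is measured aboard the drone (both events occur at the drone's location); Δt is measured at the sender's location. γ = Δt/τ = 25.83/1.040 = 24.84.
β = √(1 − 1/γ²) = √(1 − 0.001621) = √0.9984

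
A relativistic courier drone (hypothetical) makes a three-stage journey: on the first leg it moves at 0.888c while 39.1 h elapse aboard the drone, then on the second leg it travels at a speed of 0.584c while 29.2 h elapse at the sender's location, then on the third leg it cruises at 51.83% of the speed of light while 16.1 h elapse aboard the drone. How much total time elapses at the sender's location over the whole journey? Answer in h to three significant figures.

Leg 1: γ = 1/√(1 − 0.888²) = 1/√0.2115 = 2.175; Δt_1 = 2.175 × 39.1 = 85.03 h.
Leg 2: 29.2 h is already measured at the sender's location.
Leg 3: β = 0.5183; γ = 1/√(1 − 0.5183²) = 1/√0.7314 = 1.169; Δt_3 = 1.169 × 16.1 = 18.83 h.
Total: 85.03 + 29.20 + 18.83 h.

Δt = 133 h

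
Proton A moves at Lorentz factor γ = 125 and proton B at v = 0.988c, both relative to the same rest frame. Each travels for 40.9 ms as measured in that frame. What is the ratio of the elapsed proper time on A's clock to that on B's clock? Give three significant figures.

τ_A/τ_B = 0.0518

A: γ = 125. B: γ = 1/√(1 − 0.988²) = 1/√0.02386 = 6.474.
τ_A/τ_B = γ_B/γ_A = 6.474/125.0 = 0.05180, so τ_A/τ_B = 0.05180.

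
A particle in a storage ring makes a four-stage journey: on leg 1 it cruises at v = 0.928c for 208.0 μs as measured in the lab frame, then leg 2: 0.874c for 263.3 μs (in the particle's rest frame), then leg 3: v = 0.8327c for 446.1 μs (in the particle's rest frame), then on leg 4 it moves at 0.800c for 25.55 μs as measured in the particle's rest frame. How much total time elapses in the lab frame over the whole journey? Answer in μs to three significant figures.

Δt = 1600 μs

Leg 1: 208.0 μs is already measured in the lab frame.
Leg 2: γ = 1/√(1 − 0.874²) = 1/√0.2361 = 2.058; Δt_2 = 2.058 × 263.3 = 541.9 μs.
Leg 3: γ = 1/√(1 − 0.8327²) = 1/√0.3066 = 1.806; Δt_3 = 1.806 × 446.1 = 805.6 μs.
Leg 4: γ = 1/√(1 − 0.800²) = 5/3 ≈ 1.667; Δt_4 = 1.667 × 25.55 = 42.58 μs.
Total: 208.0 + 541.9 + 805.6 + 42.58 μs.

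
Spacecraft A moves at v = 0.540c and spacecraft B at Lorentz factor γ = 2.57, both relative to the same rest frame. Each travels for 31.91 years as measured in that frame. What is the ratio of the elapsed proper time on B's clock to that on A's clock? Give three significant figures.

τ_B/τ_A = 0.462

A: γ = 1/√(1 − 0.540²) = 1/√0.7084 = 1.188. B: γ = 2.57.
τ_A/τ_B = γ_B/γ_A = 2.570/1.188 = 2.163, so τ_B/τ_A = 0.4623.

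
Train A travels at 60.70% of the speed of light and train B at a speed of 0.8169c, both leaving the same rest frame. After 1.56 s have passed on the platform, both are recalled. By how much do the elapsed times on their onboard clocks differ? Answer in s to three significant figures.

|τ_A − τ_B| = 0.340 s

A: β = 0.6070; γ = 1/√(1 − 0.6070²) = 1/√0.6316 = 1.258; τ_A = 1.56/1.258 = 1.240 s.
B: γ = 1/√(1 − 0.8169²) = 1/√0.3327 = 1.734; τ_B = 1.56/1.734 = 0.8998 s.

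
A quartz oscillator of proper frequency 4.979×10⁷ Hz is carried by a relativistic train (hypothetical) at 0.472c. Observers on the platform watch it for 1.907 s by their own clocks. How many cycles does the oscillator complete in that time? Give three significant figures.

γ = 1/√(1 − 0.472²) = 1/√0.7772 = 1.134
During 1.907 s of lab time, the oscillator's proper time advances by τ = Δt/γ = 1.907/1.134 = 1.681 s = 1.681×10⁰ s.
N = f × τ = 4.979×10⁷ × 1.681×10⁰ = 8.371×10⁷.

N = 8.37×10⁷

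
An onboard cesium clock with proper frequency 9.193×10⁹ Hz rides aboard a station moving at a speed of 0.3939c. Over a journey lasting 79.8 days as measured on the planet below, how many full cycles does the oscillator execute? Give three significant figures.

N = 5.83×10¹⁶

γ = 1/√(1 − 0.3939²) = 1/√0.8448 = 1.088
The oscillator's own cycle count is N = f × τ where τ is the proper time aboard the station. τ = Δt/γ = 79.8/1.088 = 73.35 days = 6.337×10⁶ s.
N = 9.193×10⁹ × 6.337×10⁶ = 5.826×10¹⁶.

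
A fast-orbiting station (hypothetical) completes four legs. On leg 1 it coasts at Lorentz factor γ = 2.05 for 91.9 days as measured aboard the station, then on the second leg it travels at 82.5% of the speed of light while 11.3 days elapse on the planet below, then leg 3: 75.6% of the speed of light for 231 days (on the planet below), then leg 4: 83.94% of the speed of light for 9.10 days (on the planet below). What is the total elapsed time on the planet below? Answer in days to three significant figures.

Δt = 440 days

Leg 1: γ = 2.05; Δt_1 = 2.050 × 91.9 = 188.4 days.
Leg 2: 11.3 days is already measured on the planet below.
Leg 3: 231 days is already measured on the planet below.
Leg 4: 9.10 days is already measured on the planet below.
Total: 188.4 + 11.30 + 231.0 + 9.100 days.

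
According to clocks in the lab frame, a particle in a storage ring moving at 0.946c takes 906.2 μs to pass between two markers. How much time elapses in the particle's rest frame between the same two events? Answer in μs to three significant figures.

τ = 294 μs

γ = 1/√(1 − 0.946²) = 1/√0.1051 = 3.085
The interval measured in the lab frame is the dilated one; the clock in the particle's rest frame measures the proper time τ = Δt/γ = 906.2/3.085 μs.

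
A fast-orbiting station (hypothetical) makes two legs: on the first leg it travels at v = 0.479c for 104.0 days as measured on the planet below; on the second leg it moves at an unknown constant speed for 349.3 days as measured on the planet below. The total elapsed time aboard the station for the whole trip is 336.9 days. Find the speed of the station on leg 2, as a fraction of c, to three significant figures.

β = 0.711

Leg 1: γ = 1/√(1 − 0.479²) = 1/√0.7706 = 1.139; τ_1 = 104.0/1.139 = 91.29 days.
Leg 2: speed unknown; τ_2 = 349.3/γ_2.
Total proper time: 91.29 + τ_2 = 336.9, so τ_2 = 336.9 − 91.29 = 245.6 days.
γ_2 = 349.3/245.6 = 1.422; β = √(1 − 1/γ²) = √0.5056.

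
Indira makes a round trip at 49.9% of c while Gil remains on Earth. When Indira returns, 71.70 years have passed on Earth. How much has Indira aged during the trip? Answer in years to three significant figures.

τ = 62.1 years

β = 0.499; γ = 1/√(1 − 0.499²) = 1/√0.7510 = 1.154
Indira's clock measures proper time along the trip: τ = Δt/γ = 71.70/1.154 years.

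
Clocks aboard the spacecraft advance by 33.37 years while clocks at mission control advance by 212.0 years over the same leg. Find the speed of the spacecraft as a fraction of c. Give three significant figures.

The proper time is measured aboard the spacecraft (both events occur at the spacecraft's location); Δt is measured at mission control. γ = Δt/τ = 212.0/33.37 = 6.353.
β = √(1 − 1/γ²) = √(1 − 0.02478) = √0.9752

β = 0.988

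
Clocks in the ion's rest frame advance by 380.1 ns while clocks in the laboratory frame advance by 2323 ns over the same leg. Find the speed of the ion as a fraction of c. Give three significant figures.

v = 0.987c

The proper time is measured in the ion's rest frame (both events occur at the ion's location); Δt is measured in the laboratory frame. γ = Δt/τ = 2323/380.1 = 6.112.
β = √(1 − 1/γ²) = √(1 − 0.02677) = √0.9732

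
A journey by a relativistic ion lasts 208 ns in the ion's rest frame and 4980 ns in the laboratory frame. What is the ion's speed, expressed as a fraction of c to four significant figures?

β = 0.9991

The proper time is measured in the ion's rest frame (both events occur at the ion's location); Δt is measured in the laboratory frame. γ = Δt/τ = 4980/208 = 23.94.
β = √(1 − 1/γ²) = √(1 − 0.001744) = √0.9983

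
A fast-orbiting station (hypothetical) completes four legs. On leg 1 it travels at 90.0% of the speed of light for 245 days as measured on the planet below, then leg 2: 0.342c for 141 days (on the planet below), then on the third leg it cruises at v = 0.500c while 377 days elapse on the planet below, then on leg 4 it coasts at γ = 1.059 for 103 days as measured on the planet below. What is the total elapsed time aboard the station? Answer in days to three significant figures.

Leg 1: β = 0.900; γ = 1/√(1 − 0.900²) = 1/√0.1900 = 2.294; τ_1 = 245/2.294 = 106.8 days.
Leg 2: γ = 1/√(1 − 0.342²) = 1/√0.8830 = 1.064; τ_2 = 141/1.064 = 132.5 days.
Leg 3: γ = 1/√(1 − 0.500²) = 1/√0.7500 = 1.155; τ_3 = 377/1.155 = 326.5 days.
Leg 4: γ = 1.059; τ_4 = 103/1.059 = 97.26 days.
Total: 106.8 + 132.5 + 326.5 + 97.26 days.

τ = 663 days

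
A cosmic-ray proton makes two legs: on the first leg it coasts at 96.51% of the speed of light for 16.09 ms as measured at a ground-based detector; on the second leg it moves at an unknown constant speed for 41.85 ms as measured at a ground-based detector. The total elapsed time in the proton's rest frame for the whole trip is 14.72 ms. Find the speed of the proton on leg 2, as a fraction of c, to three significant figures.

Leg 1: β = 0.9651; γ = 1/√(1 − 0.9651²) = 1/√0.06858 = 3.819; τ_1 = 16.09/3.819 = 4.214 ms.
Leg 2: speed unknown; τ_2 = 41.85/γ_2.
Total proper time: 4.214 + τ_2 = 14.72, so τ_2 = 14.72 − 4.214 = 10.51 ms.
γ_2 = 41.85/10.51 = 3.983; β = √(1 − 1/γ²) = √0.9370.

β = 0.968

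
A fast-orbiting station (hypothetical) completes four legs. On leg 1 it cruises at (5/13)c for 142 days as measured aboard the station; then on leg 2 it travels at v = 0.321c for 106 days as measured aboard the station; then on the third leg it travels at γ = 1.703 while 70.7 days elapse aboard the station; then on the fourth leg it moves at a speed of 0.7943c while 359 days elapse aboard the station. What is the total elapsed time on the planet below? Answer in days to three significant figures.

Leg 1: γ = 1/√(1 − (5/13)²) = 13/12 ≈ 1.083; Δt_1 = 1.083 × 142 = 153.8 days.
Leg 2: γ = 1/√(1 − 0.321²) = 1/√0.8970 = 1.056; Δt_2 = 1.056 × 106 = 111.9 days.
Leg 3: γ = 1.703; Δt_3 = 1.703 × 70.7 = 120.4 days.
Leg 4: γ = 1/√(1 − 0.7943²) = 1/√0.3691 = 1.646; Δt_4 = 1.646 × 359 = 590.9 days.
Total: 153.8 + 111.9 + 120.4 + 590.9 days.

Δt = 977 days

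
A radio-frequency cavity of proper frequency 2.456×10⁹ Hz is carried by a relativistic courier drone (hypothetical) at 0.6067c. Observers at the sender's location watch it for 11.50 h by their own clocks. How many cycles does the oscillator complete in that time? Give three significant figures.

γ = 1/√(1 − 0.6067²) = 1/√0.6319 = 1.258
During 11.50 h of lab time, the oscillator's proper time advances by τ = Δt/γ = 11.50/1.258 = 9.142 h = 3.291×10⁴ s.
N = f × τ = 2.456×10⁹ × 3.291×10⁴ = 8.083×10¹³.

N = 8.08×10¹³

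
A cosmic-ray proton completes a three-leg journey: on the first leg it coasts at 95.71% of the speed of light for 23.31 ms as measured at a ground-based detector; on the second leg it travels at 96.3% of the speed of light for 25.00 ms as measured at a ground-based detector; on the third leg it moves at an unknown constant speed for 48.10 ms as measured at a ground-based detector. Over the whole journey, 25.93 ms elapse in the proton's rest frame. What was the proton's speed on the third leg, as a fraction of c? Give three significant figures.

β = 0.966

Leg 1: β = 0.9571; γ = 1/√(1 − 0.9571²) = 1/√0.08396 = 3.451; τ_1 = 23.31/3.451 = 6.754 ms.
Leg 2: β = 0.963; γ = 1/√(1 − 0.963²) = 1/√0.07263 = 3.711; τ_2 = 25.00/3.711 = 6.738 ms.
Leg 3: speed unknown; τ_3 = 48.10/γ_3.
Total proper time: 6.754 + 6.738 + τ_3 = 25.93, so τ_3 = 25.93 − 13.49 = 12.44 ms.
γ_3 = 48.10/12.44 = 3.867; β = √(1 − 1/γ²) = √0.9331.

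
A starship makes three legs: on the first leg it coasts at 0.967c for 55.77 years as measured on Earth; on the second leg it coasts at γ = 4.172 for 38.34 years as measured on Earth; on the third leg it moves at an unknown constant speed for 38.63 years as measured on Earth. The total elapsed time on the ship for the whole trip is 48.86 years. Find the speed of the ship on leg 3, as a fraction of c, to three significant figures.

Leg 1: γ = 1/√(1 − 0.967²) = 1/√0.06491 = 3.925; τ_1 = 55.77/3.925 = 14.21 years.
Leg 2: γ = 4.172; τ_2 = 38.34/4.172 = 9.190 years.
Leg 3: speed unknown; τ_3 = 38.63/γ_3.
Total proper time: 14.21 + 9.190 + τ_3 = 48.86, so τ_3 = 48.86 − 23.40 = 25.46 years.
γ_3 = 38.63/25.46 = 1.517; β = √(1 − 1/γ²) = √0.5656.

β = 0.752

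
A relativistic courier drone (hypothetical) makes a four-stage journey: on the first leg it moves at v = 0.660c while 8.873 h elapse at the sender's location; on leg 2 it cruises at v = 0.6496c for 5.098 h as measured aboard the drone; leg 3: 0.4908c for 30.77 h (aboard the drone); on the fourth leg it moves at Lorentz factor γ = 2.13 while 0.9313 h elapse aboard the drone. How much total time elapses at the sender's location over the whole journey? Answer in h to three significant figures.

Δt = 52.9 h

Leg 1: 8.873 h is already measured at the sender's location.
Leg 2: γ = 1/√(1 − 0.6496²) = 1/√0.5780 = 1.315; Δt_2 = 1.315 × 5.098 = 6.705 h.
Leg 3: γ = 1/√(1 − 0.4908²) = 1/√0.7591 = 1.148; Δt_3 = 1.148 × 30.77 = 35.32 h.
Leg 4: γ = 2.13; Δt_4 = 2.130 × 0.9313 = 1.984 h.
Total: 8.873 + 6.705 + 35.32 + 1.984 h.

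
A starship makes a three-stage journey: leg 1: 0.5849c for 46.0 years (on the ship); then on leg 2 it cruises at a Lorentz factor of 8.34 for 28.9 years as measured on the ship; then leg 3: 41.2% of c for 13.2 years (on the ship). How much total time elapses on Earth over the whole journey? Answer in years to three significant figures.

Δt = 312 years

Leg 1: γ = 1/√(1 − 0.5849²) = 1/√0.6579 = 1.233; Δt_1 = 1.233 × 46.0 = 56.71 years.
Leg 2: γ = 8.34; Δt_2 = 8.340 × 28.9 = 241.0 years.
Leg 3: β = 0.412; γ = 1/√(1 − 0.412²) = 1/√0.8303 = 1.097; Δt_3 = 1.097 × 13.2 = 14.49 years.
Total: 56.71 + 241.0 + 14.49 years.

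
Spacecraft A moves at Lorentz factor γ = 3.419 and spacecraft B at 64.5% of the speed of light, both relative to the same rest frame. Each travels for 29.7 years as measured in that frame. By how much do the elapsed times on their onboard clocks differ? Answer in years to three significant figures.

A: γ = 3.419; τ_A = 29.7/3.419 = 8.687 years.
B: β = 0.645; γ = 1/√(1 − 0.645²) = 1/√0.5840 = 1.309; τ_B = 29.7/1.309 = 22.70 years.

|τ_A − τ_B| = 14.0 years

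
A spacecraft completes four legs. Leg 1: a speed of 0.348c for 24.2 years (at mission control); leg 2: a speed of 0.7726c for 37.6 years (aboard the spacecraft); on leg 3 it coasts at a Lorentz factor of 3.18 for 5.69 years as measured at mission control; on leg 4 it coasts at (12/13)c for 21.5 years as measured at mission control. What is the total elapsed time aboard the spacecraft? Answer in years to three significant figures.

Leg 1: γ = 1/√(1 − 0.348²) = 1/√0.8789 = 1.067; τ_1 = 24.2/1.067 = 22.69 years.
Leg 2: 37.6 years is already measured aboard the spacecraft.
Leg 3: γ = 3.18; τ_3 = 5.69/3.180 = 1.789 years.
Leg 4: γ = 1/√(1 − (12/13)²) = 13/5 = 2.600; τ_4 = 21.5/2.600 = 8.269 years.
Total: 22.69 + 37.60 + 1.789 + 8.269 years.

τ = 70.3 years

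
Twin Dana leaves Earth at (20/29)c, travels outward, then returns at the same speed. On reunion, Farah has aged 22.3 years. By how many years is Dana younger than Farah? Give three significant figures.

γ = 1/√(1 − (20/29)²) = 29/21 ≈ 1.381
Dana's elapsed proper time: τ = 22.3/1.381 = 16.15 years.
Age gap = Δt − τ = 22.3 − 16.15 years.

Δt − τ = 6.15 years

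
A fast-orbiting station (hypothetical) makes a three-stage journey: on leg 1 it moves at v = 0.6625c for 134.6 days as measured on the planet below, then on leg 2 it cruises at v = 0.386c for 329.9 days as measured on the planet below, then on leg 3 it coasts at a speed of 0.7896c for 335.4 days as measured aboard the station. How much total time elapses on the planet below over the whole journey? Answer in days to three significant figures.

Leg 1: 134.6 days is already measured on the planet below.
Leg 2: 329.9 days is already measured on the planet below.
Leg 3: γ = 1/√(1 − 0.7896²) = 1/√0.3765 = 1.630; Δt_3 = 1.630 × 335.4 = 546.6 days.
Total: 134.6 + 329.9 + 546.6 days.

Δt = 1010 days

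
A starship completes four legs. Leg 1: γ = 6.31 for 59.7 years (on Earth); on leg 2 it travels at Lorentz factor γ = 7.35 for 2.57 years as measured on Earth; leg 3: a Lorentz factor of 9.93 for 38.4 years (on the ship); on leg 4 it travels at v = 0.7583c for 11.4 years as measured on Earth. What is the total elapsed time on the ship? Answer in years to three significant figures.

τ = 55.6 years

Leg 1: γ = 6.31; τ_1 = 59.7/6.310 = 9.461 years.
Leg 2: γ = 7.35; τ_2 = 2.57/7.350 = 0.3497 years.
Leg 3: 38.4 years is already measured on the ship.
Leg 4: γ = 1/√(1 − 0.7583²) = 1/√0.4250 = 1.534; τ_4 = 11.4/1.534 = 7.432 years.
Total: 9.461 + 0.3497 + 38.40 + 7.432 years.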